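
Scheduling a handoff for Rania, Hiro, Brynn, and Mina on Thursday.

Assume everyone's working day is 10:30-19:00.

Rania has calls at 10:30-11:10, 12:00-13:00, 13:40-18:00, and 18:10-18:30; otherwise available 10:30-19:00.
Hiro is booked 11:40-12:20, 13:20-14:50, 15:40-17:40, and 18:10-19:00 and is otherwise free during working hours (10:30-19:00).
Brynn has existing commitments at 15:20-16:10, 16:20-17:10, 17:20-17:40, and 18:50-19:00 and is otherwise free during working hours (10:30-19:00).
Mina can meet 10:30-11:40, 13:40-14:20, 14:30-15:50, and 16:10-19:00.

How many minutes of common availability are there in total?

Rania free within 10:30–19:00: 11:10–12:00, 13:00–13:40, 18:00–18:10, 18:30–19:00.
Hiro free within 10:30–19:00: 10:30–11:40, 12:20–13:20, 14:50–15:40, 17:40–18:10.
Brynn free within 10:30–19:00: 10:30–15:20, 16:10–16:20, 17:10–17:20, 17:40–18:50.
Rania ∩ Hiro: 11:10–11:40, 13:00–13:20, 18:00–18:10.
Rania ∩ Hiro ∩ Brynn: 11:10–11:40, 13:00–13:20, 18:00–18:10.
Rania ∩ Hiro ∩ Brynn ∩ Mina: 11:10–11:40, 18:00–18:10.
Total common minutes: 30 + 10 = 40.

40 minutes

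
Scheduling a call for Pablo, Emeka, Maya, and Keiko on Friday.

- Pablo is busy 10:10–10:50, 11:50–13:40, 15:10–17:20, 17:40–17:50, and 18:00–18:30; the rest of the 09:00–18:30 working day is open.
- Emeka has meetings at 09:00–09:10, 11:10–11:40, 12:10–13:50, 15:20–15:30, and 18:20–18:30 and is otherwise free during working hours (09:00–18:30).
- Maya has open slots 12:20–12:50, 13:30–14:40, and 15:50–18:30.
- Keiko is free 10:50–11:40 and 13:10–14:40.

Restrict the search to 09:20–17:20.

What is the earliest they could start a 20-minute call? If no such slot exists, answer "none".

Pablo free within 09:00–18:30: 09:00–10:10, 10:50–11:50, 13:40–15:10, 17:20–17:40, 17:50–18:00.
Emeka free within 09:00–18:30: 09:10–11:10, 11:40–12:10, 13:50–15:20, 15:30–18:20.
Pablo ∩ Emeka: 09:10–10:10, 10:50–11:10, 11:40–11:50, 13:50–15:10, 17:20–17:40, 17:50–18:00.
Pablo ∩ Emeka ∩ Maya: 13:50–14:40, 17:20–17:40, 17:50–18:00.
Pablo ∩ Emeka ∩ Maya ∩ Keiko: 13:50–14:40.
Restricted to 09:20–17:20: 13:50–14:40.
Windows ≥ 20 min: 13:50–14:40.
Earliest such window starts at 13:50.

13:50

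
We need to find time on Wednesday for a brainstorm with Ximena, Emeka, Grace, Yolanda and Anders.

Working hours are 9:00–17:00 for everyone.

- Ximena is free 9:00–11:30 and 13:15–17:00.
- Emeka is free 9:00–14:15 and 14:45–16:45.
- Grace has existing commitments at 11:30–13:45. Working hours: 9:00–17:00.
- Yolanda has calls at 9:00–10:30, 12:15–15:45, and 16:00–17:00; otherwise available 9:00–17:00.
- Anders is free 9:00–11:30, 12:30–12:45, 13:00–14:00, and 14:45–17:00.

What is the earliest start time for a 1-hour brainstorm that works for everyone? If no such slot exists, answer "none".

Grace free within 09:00–17:00: 09:00–11:30, 13:45–17:00.
Yolanda free within 09:00–17:00: 10:30–12:15, 15:45–16:00.
Ximena ∩ Emeka: 09:00–11:30, 13:15–14:15, 14:45–16:45.
Ximena ∩ Emeka ∩ Grace: 09:00–11:30, 13:45–14:15, 14:45–16:45.
Ximena ∩ Emeka ∩ Grace ∩ Yolanda: 10:30–11:30, 15:45–16:00.
Ximena ∩ Emeka ∩ Grace ∩ Yolanda ∩ Anders: 10:30–11:30, 15:45–16:00.
Windows ≥ 60 min: 10:30–11:30.
Earliest such window starts at 10:30.

10:30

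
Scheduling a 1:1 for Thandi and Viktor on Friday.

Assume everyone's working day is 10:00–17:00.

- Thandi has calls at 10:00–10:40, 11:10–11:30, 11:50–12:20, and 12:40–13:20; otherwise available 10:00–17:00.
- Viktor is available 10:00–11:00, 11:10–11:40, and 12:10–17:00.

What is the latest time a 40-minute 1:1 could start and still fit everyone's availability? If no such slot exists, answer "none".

16:20

Thandi free within 10:00–17:00: 10:40–11:10, 11:30–11:50, 12:20–12:40, 13:20–17:00.
Thandi ∩ Viktor: 10:40–11:00, 11:30–11:40, 12:20–12:40, 13:20–17:00.
Windows ≥ 40 min: 13:20–17:00.
Latest start in the last window 13:20–17:00 is 17:00 − 40 min = 16:20.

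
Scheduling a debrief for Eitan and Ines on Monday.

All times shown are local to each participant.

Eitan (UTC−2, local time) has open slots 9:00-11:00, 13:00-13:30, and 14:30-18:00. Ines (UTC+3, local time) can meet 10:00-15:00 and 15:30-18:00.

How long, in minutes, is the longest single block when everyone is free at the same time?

Eitan → UTC: 11:00–13:00, 15:00–15:30, 16:30–20:00.
Ines → UTC: 07:00–12:00, 12:30–15:00.
Eitan ∩ Ines: 11:00–12:00, 12:30–13:00.
Common window lengths: 60, 30 min; longest is 60.

60 minutes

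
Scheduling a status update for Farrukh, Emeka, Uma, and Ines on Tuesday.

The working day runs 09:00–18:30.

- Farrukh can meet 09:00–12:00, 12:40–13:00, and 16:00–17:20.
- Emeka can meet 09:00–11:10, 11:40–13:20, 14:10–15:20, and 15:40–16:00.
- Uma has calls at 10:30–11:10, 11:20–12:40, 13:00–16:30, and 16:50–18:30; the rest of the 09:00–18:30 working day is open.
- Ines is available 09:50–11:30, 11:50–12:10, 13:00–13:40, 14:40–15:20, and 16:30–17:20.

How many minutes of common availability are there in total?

40 minutes

Uma free within 09:00–18:30: 09:00–10:30, 11:10–11:20, 12:40–13:00, 16:30–16:50.
Farrukh ∩ Emeka: 09:00–11:10, 11:40–12:00, 12:40–13:00.
Farrukh ∩ Emeka ∩ Uma: 09:00–10:30, 12:40–13:00.
Farrukh ∩ Emeka ∩ Uma ∩ Ines: 09:50–10:30.
Total common minutes: 40.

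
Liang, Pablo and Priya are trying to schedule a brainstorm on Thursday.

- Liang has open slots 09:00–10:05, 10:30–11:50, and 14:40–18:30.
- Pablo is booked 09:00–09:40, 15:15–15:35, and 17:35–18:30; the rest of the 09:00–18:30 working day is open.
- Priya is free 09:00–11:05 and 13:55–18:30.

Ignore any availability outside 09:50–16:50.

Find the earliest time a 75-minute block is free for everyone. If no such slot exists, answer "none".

Pablo free within 09:00–18:30: 09:40–15:15, 15:35–17:35.
Liang ∩ Pablo: 09:40–10:05, 10:30–11:50, 14:40–15:15, 15:35–17:35.
Liang ∩ Pablo ∩ Priya: 09:40–10:05, 10:30–11:05, 14:40–15:15, 15:35–17:35.
Restricted to 09:50–16:50: 09:50–10:05, 10:30–11:05, 14:40–15:15, 15:35–16:50.
Windows ≥ 75 min: 15:35–16:50.
Earliest such window starts at 15:35.

15:35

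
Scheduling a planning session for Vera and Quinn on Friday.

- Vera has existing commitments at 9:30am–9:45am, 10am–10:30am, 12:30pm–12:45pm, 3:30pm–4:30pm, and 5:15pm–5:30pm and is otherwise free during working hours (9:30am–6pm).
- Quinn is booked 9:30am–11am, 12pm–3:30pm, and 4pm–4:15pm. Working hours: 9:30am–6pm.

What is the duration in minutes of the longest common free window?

Vera free within 09:30–18:00: 09:45–10:00, 10:30–12:30, 12:45–15:30, 16:30–17:15, 17:30–18:00.
Quinn free within 09:30–18:00: 11:00–12:00, 15:30–16:00, 16:15–18:00.
Vera ∩ Quinn: 11:00–12:00, 16:30–17:15, 17:30–18:00.
Common window lengths: 60, 45, 30 min; longest is 60.

60 minutes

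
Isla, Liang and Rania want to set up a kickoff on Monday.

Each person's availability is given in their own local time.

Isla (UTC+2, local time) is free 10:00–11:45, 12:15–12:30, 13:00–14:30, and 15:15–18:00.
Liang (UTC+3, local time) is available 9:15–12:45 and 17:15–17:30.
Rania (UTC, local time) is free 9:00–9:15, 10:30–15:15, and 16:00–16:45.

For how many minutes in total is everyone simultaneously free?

30 minutes

Isla → UTC: 08:00–09:45, 10:15–10:30, 11:00–12:30, 13:15–16:00.
Liang → UTC: 06:15–09:45, 14:15–14:30.
Rania → UTC: 09:00–09:15, 10:30–15:15, 16:00–16:45.
Isla ∩ Liang: 08:00–09:45, 14:15–14:30.
Isla ∩ Liang ∩ Rania: 09:00–09:15, 14:15–14:30.
Total common minutes: 15 + 15 = 30.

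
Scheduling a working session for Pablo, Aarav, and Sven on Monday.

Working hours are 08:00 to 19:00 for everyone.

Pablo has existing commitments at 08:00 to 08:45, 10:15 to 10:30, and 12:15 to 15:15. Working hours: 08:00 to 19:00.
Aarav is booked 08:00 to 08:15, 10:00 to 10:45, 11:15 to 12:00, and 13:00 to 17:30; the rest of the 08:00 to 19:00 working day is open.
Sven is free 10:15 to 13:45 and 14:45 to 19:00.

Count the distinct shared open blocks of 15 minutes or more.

3

Pablo free within 08:00–19:00: 08:45–10:15, 10:30–12:15, 15:15–19:00.
Aarav free within 08:00–19:00: 08:15–10:00, 10:45–11:15, 12:00–13:00, 17:30–19:00.
Pablo ∩ Aarav: 08:45–10:00, 10:45–11:15, 12:00–12:15, 17:30–19:00.
Pablo ∩ Aarav ∩ Sven: 10:45–11:15, 12:00–12:15, 17:30–19:00.
Windows ≥ 15 min: 10:45–11:15, 12:00–12:15, 17:30–19:00.
That's 3 windows.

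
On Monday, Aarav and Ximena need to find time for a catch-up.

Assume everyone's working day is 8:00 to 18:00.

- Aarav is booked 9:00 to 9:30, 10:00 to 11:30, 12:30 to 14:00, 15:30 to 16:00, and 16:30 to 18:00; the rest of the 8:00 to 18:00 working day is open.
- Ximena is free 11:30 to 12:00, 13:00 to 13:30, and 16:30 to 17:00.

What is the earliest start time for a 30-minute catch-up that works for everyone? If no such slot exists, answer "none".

Aarav free within 08:00–18:00: 08:00–09:00, 09:30–10:00, 11:30–12:30, 14:00–15:30, 16:00–16:30.
Aarav ∩ Ximena: 11:30–12:00.
Windows ≥ 30 min: 11:30–12:00.
Earliest such window starts at 11:30.

11:30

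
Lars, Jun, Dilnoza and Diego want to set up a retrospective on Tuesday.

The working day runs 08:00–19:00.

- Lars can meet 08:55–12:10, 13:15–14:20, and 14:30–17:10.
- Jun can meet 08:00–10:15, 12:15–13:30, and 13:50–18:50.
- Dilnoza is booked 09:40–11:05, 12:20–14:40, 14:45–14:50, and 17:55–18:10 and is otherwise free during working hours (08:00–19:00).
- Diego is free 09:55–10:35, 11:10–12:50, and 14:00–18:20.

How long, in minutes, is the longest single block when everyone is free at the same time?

Dilnoza free within 08:00–19:00: 08:00–09:40, 11:05–12:20, 14:40–14:45, 14:50–17:55, 18:10–19:00.
Lars ∩ Jun: 08:55–10:15, 13:15–13:30, 13:50–14:20, 14:30–17:10.
Lars ∩ Jun ∩ Dilnoza: 08:55–09:40, 14:40–14:45, 14:50–17:10.
Lars ∩ Jun ∩ Dilnoza ∩ Diego: 14:40–14:45, 14:50–17:10.
Common window lengths: 5, 140 min; longest is 140.

140 minutes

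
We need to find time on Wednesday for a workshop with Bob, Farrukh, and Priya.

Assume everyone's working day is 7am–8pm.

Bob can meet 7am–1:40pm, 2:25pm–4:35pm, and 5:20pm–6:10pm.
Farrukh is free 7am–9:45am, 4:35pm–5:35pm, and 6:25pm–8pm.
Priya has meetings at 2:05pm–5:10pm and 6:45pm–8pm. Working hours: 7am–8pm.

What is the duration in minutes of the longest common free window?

Priya free within 07:00–20:00: 07:00–14:05, 17:10–18:45.
Bob ∩ Farrukh: 07:00–09:45, 17:20–17:35.
Bob ∩ Farrukh ∩ Priya: 07:00–09:45, 17:20–17:35.
Common window lengths: 165, 15 min; longest is 165.

165 minutes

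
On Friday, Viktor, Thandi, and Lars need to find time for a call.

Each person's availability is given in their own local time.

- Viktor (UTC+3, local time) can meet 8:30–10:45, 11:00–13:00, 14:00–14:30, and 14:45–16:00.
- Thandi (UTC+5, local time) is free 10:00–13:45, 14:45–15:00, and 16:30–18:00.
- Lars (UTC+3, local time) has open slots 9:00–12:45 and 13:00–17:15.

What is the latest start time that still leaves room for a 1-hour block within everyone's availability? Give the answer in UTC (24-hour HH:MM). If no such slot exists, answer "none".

12:00

Viktor → UTC: 05:30–07:45, 08:00–10:00, 11:00–11:30, 11:45–13:00.
Thandi → UTC: 05:00–08:45, 09:45–10:00, 11:30–13:00.
Lars → UTC: 06:00–09:45, 10:00–14:15.
Viktor ∩ Thandi: 05:30–07:45, 08:00–08:45, 09:45–10:00, 11:45–13:00.
Viktor ∩ Thandi ∩ Lars: 06:00–07:45, 08:00–08:45, 11:45–13:00.
Windows ≥ 60 min: 06:00–07:45, 11:45–13:00.
Latest start in the last window 11:45–13:00 is 13:00 − 60 min = 12:00.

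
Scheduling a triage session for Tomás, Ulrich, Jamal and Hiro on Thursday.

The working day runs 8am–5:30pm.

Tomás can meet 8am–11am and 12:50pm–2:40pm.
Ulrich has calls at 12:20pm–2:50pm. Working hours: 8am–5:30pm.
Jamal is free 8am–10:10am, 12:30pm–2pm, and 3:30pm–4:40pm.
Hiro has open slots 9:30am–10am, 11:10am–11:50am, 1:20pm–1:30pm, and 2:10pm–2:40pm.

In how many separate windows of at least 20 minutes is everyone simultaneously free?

1

Ulrich free within 08:00–17:30: 08:00–12:20, 14:50–17:30.
Tomás ∩ Ulrich: 08:00–11:00.
Tomás ∩ Ulrich ∩ Jamal: 08:00–10:10.
Tomás ∩ Ulrich ∩ Jamal ∩ Hiro: 09:30–10:00.
Windows ≥ 20 min: 09:30–10:00.
That's 1 window.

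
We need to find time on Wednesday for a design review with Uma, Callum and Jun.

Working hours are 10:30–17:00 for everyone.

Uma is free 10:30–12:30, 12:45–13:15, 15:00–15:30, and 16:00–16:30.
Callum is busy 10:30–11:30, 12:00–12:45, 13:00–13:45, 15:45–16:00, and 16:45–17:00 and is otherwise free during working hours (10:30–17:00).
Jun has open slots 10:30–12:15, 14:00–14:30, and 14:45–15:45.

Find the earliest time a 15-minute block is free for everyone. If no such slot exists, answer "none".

Callum free within 10:30–17:00: 11:30–12:00, 12:45–13:00, 13:45–15:45, 16:00–16:45.
Uma ∩ Callum: 11:30–12:00, 12:45–13:00, 15:00–15:30, 16:00–16:30.
Uma ∩ Callum ∩ Jun: 11:30–12:00, 15:00–15:30.
Windows ≥ 15 min: 11:30–12:00, 15:00–15:30.
Earliest such window starts at 11:30.

11:30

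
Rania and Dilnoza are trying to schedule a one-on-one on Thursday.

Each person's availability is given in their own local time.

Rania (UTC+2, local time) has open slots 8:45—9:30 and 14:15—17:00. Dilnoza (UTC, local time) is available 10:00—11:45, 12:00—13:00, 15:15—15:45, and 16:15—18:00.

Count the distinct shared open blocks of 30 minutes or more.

1

Rania → UTC: 06:45–07:30, 12:15–15:00.
Dilnoza → UTC: 10:00–11:45, 12:00–13:00, 15:15–15:45, 16:15–18:00.
Rania ∩ Dilnoza: 12:15–13:00.
Windows ≥ 30 min: 12:15–13:00.
That's 1 window.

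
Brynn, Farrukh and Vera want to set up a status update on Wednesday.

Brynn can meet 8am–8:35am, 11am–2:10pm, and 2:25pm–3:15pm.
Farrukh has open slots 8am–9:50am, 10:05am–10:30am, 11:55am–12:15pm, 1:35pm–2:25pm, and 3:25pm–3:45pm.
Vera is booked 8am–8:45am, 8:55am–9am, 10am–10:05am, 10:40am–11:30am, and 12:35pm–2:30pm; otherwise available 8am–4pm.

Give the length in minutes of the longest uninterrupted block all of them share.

Vera free within 08:00–16:00: 08:45–08:55, 09:00–10:00, 10:05–10:40, 11:30–12:35, 14:30–16:00.
Brynn ∩ Farrukh: 08:00–08:35, 11:55–12:15, 13:35–14:10.
Brynn ∩ Farrukh ∩ Vera: 11:55–12:15.
Single common window of 20 minutes.

20 minutes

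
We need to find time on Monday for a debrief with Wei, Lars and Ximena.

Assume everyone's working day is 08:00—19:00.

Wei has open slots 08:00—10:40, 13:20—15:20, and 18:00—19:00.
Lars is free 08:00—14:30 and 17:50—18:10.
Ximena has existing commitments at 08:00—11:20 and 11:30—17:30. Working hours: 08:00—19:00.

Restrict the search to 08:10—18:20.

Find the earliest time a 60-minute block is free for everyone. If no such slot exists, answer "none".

Ximena free within 08:00–19:00: 11:20–11:30, 17:30–19:00.
Wei ∩ Lars: 08:00–10:40, 13:20–14:30, 18:00–18:10.
Wei ∩ Lars ∩ Ximena: 18:00–18:10.
Restricted to 08:10–18:20: 18:00–18:10.
Windows ≥ 60 min: (none).

none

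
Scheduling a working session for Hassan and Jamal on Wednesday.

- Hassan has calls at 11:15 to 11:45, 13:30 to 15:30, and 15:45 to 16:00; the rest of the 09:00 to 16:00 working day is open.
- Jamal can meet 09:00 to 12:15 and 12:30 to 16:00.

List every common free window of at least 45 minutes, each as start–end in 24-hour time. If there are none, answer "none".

09:00–11:15, 12:30–13:30

Hassan free within 09:00–16:00: 09:00–11:15, 11:45–13:30, 15:30–15:45.
Hassan ∩ Jamal: 09:00–11:15, 11:45–12:15, 12:30–13:30, 15:30–15:45.
Windows ≥ 45 min: 09:00–11:15, 12:30–13:30.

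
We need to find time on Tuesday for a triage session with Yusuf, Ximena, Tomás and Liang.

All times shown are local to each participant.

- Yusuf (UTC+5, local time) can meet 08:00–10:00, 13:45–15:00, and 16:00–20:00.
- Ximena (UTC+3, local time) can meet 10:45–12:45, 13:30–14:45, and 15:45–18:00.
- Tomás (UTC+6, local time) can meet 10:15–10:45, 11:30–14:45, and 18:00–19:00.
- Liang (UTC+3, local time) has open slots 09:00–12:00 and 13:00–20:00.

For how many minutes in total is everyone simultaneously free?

Yusuf → UTC: 03:00–05:00, 08:45–10:00, 11:00–15:00.
Ximena → UTC: 07:45–09:45, 10:30–11:45, 12:45–15:00.
Tomás → UTC: 04:15–04:45, 05:30–08:45, 12:00–13:00.
Liang → UTC: 06:00–09:00, 10:00–17:00.
Yusuf ∩ Ximena: 08:45–09:45, 11:00–11:45, 12:45–15:00.
Yusuf ∩ Ximena ∩ Tomás: 12:45–13:00.
Yusuf ∩ Ximena ∩ Tomás ∩ Liang: 12:45–13:00.
Total common minutes: 15.

15 minutes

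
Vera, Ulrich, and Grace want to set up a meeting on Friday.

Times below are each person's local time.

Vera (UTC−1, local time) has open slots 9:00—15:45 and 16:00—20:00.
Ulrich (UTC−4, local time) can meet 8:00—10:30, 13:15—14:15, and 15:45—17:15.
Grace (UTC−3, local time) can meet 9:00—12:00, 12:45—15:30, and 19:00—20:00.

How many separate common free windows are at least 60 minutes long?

Vera → UTC: 10:00–16:45, 17:00–21:00.
Ulrich → UTC: 12:00–14:30, 17:15–18:15, 19:45–21:15.
Grace → UTC: 12:00–15:00, 15:45–18:30, 22:00–23:00.
Vera ∩ Ulrich: 12:00–14:30, 17:15–18:15, 19:45–21:00.
Vera ∩ Ulrich ∩ Grace: 12:00–14:30, 17:15–18:15.
Windows ≥ 60 min: 12:00–14:30, 17:15–18:15.
That's 2 windows.

2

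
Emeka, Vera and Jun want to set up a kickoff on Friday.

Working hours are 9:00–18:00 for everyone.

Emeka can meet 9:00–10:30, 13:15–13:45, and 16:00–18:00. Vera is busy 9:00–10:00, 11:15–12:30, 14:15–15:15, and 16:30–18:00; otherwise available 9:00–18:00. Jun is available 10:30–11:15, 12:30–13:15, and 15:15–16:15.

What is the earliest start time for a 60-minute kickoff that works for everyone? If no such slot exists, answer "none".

Vera free within 09:00–18:00: 10:00–11:15, 12:30–14:15, 15:15–16:30.
Emeka ∩ Vera: 10:00–10:30, 13:15–13:45, 16:00–16:30.
Emeka ∩ Vera ∩ Jun: 16:00–16:15.
Windows ≥ 60 min: (none).

none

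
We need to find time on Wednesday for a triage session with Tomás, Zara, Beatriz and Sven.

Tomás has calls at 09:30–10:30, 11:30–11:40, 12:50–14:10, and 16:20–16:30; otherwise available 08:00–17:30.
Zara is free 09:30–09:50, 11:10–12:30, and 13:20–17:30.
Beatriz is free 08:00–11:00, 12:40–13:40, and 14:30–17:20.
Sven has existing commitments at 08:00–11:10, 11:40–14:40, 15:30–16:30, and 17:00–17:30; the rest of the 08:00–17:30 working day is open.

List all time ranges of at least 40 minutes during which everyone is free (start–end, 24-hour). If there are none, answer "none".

Tomás free within 08:00–17:30: 08:00–09:30, 10:30–11:30, 11:40–12:50, 14:10–16:20, 16:30–17:30.
Sven free within 08:00–17:30: 11:10–11:40, 14:40–15:30, 16:30–17:00.
Tomás ∩ Zara: 11:10–11:30, 11:40–12:30, 14:10–16:20, 16:30–17:30.
Tomás ∩ Zara ∩ Beatriz: 14:30–16:20, 16:30–17:20.
Tomás ∩ Zara ∩ Beatriz ∩ Sven: 14:40–15:30, 16:30–17:00.
Windows ≥ 40 min: 14:40–15:30.

14:40–15:30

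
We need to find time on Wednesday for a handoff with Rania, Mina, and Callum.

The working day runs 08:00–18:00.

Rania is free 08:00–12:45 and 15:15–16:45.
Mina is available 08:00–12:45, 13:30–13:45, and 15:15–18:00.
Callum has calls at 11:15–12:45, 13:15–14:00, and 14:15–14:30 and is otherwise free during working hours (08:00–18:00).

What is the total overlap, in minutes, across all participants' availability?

285 minutes

Callum free within 08:00–18:00: 08:00–11:15, 12:45–13:15, 14:00–14:15, 14:30–18:00.
Rania ∩ Mina: 08:00–12:45, 15:15–16:45.
Rania ∩ Mina ∩ Callum: 08:00–11:15, 15:15–16:45.
Total common minutes: 195 + 90 = 285.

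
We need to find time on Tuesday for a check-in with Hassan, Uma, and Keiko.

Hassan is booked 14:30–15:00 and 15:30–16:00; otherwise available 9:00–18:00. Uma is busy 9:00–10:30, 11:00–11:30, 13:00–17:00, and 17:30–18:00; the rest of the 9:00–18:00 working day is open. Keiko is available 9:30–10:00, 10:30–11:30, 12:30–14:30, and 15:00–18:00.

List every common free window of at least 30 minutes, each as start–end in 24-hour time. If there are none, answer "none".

10:30–11:00, 12:30–13:00, 17:00–17:30

Hassan free within 09:00–18:00: 09:00–14:30, 15:00–15:30, 16:00–18:00.
Uma free within 09:00–18:00: 10:30–11:00, 11:30–13:00, 17:00–17:30.
Hassan ∩ Uma: 10:30–11:00, 11:30–13:00, 17:00–17:30.
Hassan ∩ Uma ∩ Keiko: 10:30–11:00, 12:30–13:00, 17:00–17:30.
Windows ≥ 30 min: 10:30–11:00, 12:30–13:00, 17:00–17:30.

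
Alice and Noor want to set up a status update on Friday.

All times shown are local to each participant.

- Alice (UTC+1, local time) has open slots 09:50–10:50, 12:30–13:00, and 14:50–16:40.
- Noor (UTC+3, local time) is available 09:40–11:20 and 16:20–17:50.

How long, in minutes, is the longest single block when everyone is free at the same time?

Alice → UTC: 08:50–09:50, 11:30–12:00, 13:50–15:40.
Noor → UTC: 06:40–08:20, 13:20–14:50.
Alice ∩ Noor: 13:50–14:50.
Single common window of 60 minutes.

60 minutes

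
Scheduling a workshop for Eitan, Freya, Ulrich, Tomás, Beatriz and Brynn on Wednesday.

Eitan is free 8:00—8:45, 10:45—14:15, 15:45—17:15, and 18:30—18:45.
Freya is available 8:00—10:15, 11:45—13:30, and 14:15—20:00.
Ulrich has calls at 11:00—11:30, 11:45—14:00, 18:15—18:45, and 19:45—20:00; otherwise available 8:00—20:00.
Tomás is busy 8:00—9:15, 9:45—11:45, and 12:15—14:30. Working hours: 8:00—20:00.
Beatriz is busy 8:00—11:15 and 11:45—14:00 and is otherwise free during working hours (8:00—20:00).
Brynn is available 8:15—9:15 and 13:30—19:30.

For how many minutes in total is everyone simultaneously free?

90 minutes

Ulrich free within 08:00–20:00: 08:00–11:00, 11:30–11:45, 14:00–18:15, 18:45–19:45.
Tomás free within 08:00–20:00: 09:15–09:45, 11:45–12:15, 14:30–20:00.
Beatriz free within 08:00–20:00: 11:15–11:45, 14:00–20:00.
Eitan ∩ Freya: 08:00–08:45, 11:45–13:30, 15:45–17:15, 18:30–18:45.
Eitan ∩ Freya ∩ Ulrich: 08:00–08:45, 15:45–17:15.
Eitan ∩ Freya ∩ Ulrich ∩ Tomás: 15:45–17:15.
Eitan ∩ Freya ∩ Ulrich ∩ Tomás ∩ Beatriz: 15:45–17:15.
Eitan ∩ Freya ∩ Ulrich ∩ Tomás ∩ Beatriz ∩ Brynn: 15:45–17:15.
Total common minutes: 90.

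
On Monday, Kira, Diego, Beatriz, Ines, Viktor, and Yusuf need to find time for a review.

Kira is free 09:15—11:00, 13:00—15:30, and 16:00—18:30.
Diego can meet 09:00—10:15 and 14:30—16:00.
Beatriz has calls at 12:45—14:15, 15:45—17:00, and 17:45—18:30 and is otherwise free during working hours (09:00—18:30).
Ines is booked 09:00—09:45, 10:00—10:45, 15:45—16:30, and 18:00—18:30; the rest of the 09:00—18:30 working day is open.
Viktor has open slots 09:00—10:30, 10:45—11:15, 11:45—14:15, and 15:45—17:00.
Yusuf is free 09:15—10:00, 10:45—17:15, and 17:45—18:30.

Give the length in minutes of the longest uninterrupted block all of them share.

Beatriz free within 09:00–18:30: 09:00–12:45, 14:15–15:45, 17:00–17:45.
Ines free within 09:00–18:30: 09:45–10:00, 10:45–15:45, 16:30–18:00.
Kira ∩ Diego: 09:15–10:15, 14:30–15:30.
Kira ∩ Diego ∩ Beatriz: 09:15–10:15, 14:30–15:30.
Kira ∩ Diego ∩ Beatriz ∩ Ines: 09:45–10:00, 14:30–15:30.
Kira ∩ Diego ∩ Beatriz ∩ Ines ∩ Viktor: 09:45–10:00.
Kira ∩ Diego ∩ Beatriz ∩ Ines ∩ Viktor ∩ Yusuf: 09:45–10:00.
Single common window of 15 minutes.

15 minutes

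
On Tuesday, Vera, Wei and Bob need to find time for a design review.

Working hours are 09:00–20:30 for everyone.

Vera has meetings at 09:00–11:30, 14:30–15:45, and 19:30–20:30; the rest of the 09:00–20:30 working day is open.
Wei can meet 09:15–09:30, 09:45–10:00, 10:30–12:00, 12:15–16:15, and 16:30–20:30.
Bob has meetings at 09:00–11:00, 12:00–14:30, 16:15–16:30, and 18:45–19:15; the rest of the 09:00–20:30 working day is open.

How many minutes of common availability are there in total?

210 minutes

Vera free within 09:00–20:30: 11:30–14:30, 15:45–19:30.
Bob free within 09:00–20:30: 11:00–12:00, 14:30–16:15, 16:30–18:45, 19:15–20:30.
Vera ∩ Wei: 11:30–12:00, 12:15–14:30, 15:45–16:15, 16:30–19:30.
Vera ∩ Wei ∩ Bob: 11:30–12:00, 15:45–16:15, 16:30–18:45, 19:15–19:30.
Total common minutes: 30 + 30 + 135 + 15 = 210.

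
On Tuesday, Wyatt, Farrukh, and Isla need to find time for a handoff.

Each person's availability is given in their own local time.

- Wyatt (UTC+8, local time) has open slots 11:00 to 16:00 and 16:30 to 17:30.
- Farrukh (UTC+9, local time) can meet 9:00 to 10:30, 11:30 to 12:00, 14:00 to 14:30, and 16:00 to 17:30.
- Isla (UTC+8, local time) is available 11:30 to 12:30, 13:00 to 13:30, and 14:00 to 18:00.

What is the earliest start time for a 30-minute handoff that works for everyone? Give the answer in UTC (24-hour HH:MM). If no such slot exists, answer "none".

Wyatt → UTC: 03:00–08:00, 08:30–09:30.
Farrukh → UTC: 00:00–01:30, 02:30–03:00, 05:00–05:30, 07:00–08:30.
Isla → UTC: 03:30–04:30, 05:00–05:30, 06:00–10:00.
Wyatt ∩ Farrukh: 05:00–05:30, 07:00–08:00.
Wyatt ∩ Farrukh ∩ Isla: 05:00–05:30, 07:00–08:00.
Windows ≥ 30 min: 05:00–05:30, 07:00–08:00.
Earliest such window starts at 05:00.

05:00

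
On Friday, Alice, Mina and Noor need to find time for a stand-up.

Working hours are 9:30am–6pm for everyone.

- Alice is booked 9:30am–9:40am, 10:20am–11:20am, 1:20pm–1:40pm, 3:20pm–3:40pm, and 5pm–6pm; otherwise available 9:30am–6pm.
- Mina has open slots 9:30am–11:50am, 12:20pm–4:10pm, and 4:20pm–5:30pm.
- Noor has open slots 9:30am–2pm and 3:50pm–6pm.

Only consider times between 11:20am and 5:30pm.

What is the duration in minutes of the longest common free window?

60 minutes

Alice free within 09:30–18:00: 09:40–10:20, 11:20–13:20, 13:40–15:20, 15:40–17:00.
Alice ∩ Mina: 09:40–10:20, 11:20–11:50, 12:20–13:20, 13:40–15:20, 15:40–16:10, 16:20–17:00.
Alice ∩ Mina ∩ Noor: 09:40–10:20, 11:20–11:50, 12:20–13:20, 13:40–14:00, 15:50–16:10, 16:20–17:00.
Restricted to 11:20–17:30: 11:20–11:50, 12:20–13:20, 13:40–14:00, 15:50–16:10, 16:20–17:00.
Common window lengths: 30, 60, 20, 20, 40 min; longest is 60.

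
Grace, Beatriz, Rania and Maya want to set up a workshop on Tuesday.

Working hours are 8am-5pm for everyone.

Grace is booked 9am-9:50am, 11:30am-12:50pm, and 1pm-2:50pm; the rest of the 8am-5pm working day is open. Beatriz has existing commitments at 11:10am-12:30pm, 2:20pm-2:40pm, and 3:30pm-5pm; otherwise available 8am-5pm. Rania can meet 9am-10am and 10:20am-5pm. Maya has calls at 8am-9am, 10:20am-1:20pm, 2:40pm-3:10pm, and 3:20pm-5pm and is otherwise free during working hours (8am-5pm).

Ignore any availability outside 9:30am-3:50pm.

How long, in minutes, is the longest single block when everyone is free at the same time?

10 minutes

Grace free within 08:00–17:00: 08:00–09:00, 09:50–11:30, 12:50–13:00, 14:50–17:00.
Beatriz free within 08:00–17:00: 08:00–11:10, 12:30–14:20, 14:40–15:30.
Maya free within 08:00–17:00: 09:00–10:20, 13:20–14:40, 15:10–15:20.
Grace ∩ Beatriz: 08:00–09:00, 09:50–11:10, 12:50–13:00, 14:50–15:30.
Grace ∩ Beatriz ∩ Rania: 09:50–10:00, 10:20–11:10, 12:50–13:00, 14:50–15:30.
Grace ∩ Beatriz ∩ Rania ∩ Maya: 09:50–10:00, 15:10–15:20.
Restricted to 09:30–15:50: 09:50–10:00, 15:10–15:20.
Common window lengths: 10, 10 min; longest is 10.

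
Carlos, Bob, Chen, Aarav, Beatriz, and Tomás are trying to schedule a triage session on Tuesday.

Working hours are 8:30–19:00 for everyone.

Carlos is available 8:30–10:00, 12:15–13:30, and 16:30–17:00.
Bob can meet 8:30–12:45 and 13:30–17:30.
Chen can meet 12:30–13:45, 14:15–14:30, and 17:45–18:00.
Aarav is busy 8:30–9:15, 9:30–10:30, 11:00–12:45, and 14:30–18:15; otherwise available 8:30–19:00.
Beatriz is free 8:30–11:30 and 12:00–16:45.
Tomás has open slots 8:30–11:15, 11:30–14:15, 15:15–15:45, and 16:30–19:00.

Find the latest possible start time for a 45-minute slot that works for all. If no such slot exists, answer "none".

Aarav free within 08:30–19:00: 09:15–09:30, 10:30–11:00, 12:45–14:30, 18:15–19:00.
Carlos ∩ Bob: 08:30–10:00, 12:15–12:45, 16:30–17:00.
Carlos ∩ Bob ∩ Chen: 12:30–12:45.
Carlos ∩ Bob ∩ Chen ∩ Aarav: (none).
Carlos ∩ Bob ∩ Chen ∩ Aarav ∩ Beatriz: (none).
Carlos ∩ Bob ∩ Chen ∩ Aarav ∩ Beatriz ∩ Tomás: (none).
Windows ≥ 45 min: (none).

none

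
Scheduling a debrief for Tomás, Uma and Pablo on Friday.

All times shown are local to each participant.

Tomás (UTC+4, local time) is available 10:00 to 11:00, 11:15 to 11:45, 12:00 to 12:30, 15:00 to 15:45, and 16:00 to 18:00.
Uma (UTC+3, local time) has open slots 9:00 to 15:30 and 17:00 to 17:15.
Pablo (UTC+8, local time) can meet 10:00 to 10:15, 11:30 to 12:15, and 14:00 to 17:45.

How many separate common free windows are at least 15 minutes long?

3

Tomás → UTC: 06:00–07:00, 07:15–07:45, 08:00–08:30, 11:00–11:45, 12:00–14:00.
Uma → UTC: 06:00–12:30, 14:00–14:15.
Pablo → UTC: 02:00–02:15, 03:30–04:15, 06:00–09:45.
Tomás ∩ Uma: 06:00–07:00, 07:15–07:45, 08:00–08:30, 11:00–11:45, 12:00–12:30.
Tomás ∩ Uma ∩ Pablo: 06:00–07:00, 07:15–07:45, 08:00–08:30.
Windows ≥ 15 min: 06:00–07:00, 07:15–07:45, 08:00–08:30.
That's 3 windows.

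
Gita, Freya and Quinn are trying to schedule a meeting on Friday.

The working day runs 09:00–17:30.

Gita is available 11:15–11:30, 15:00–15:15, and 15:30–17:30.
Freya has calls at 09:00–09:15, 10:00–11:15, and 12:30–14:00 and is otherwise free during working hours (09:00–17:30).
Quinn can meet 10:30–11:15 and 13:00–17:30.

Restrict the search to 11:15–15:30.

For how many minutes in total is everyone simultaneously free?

15 minutes

Freya free within 09:00–17:30: 09:15–10:00, 11:15–12:30, 14:00–17:30.
Gita ∩ Freya: 11:15–11:30, 15:00–15:15, 15:30–17:30.
Gita ∩ Freya ∩ Quinn: 15:00–15:15, 15:30–17:30.
Restricted to 11:15–15:30: 15:00–15:15.
Total common minutes: 15.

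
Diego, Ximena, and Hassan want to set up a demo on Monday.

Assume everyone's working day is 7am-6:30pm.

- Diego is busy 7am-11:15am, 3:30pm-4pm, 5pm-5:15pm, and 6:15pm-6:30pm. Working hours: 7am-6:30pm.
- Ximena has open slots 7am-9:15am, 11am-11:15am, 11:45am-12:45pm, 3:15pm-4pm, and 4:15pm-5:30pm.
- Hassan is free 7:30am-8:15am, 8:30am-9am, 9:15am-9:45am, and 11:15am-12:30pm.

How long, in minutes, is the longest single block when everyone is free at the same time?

Diego free within 07:00–18:30: 11:15–15:30, 16:00–17:00, 17:15–18:15.
Diego ∩ Ximena: 11:45–12:45, 15:15–15:30, 16:15–17:00, 17:15–17:30.
Diego ∩ Ximena ∩ Hassan: 11:45–12:30.
Single common window of 45 minutes.

45 minutes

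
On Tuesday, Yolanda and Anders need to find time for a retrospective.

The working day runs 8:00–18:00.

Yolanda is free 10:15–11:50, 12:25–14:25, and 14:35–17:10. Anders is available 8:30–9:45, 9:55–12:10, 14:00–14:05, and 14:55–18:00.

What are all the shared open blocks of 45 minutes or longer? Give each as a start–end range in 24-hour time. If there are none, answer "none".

Yolanda ∩ Anders: 10:15–11:50, 14:00–14:05, 14:55–17:10.
Windows ≥ 45 min: 10:15–11:50, 14:55–17:10.

10:15–11:50, 14:55–17:10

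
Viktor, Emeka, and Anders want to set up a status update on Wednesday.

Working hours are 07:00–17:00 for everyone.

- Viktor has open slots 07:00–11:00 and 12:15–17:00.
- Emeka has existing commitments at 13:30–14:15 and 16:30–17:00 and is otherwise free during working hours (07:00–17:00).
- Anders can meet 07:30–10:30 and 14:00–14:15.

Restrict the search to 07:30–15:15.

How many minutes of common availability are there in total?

180 minutes

Emeka free within 07:00–17:00: 07:00–13:30, 14:15–16:30.
Viktor ∩ Emeka: 07:00–11:00, 12:15–13:30, 14:15–16:30.
Viktor ∩ Emeka ∩ Anders: 07:30–10:30.
Restricted to 07:30–15:15: 07:30–10:30.
Total common minutes: 180.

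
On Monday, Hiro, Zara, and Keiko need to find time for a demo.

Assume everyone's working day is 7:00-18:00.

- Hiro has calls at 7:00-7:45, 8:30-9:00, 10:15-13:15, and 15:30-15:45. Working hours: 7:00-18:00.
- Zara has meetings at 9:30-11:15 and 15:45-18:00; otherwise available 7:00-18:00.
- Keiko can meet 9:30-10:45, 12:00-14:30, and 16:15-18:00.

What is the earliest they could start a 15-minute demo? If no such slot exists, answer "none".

13:15

Hiro free within 07:00–18:00: 07:45–08:30, 09:00–10:15, 13:15–15:30, 15:45–18:00.
Zara free within 07:00–18:00: 07:00–09:30, 11:15–15:45.
Hiro ∩ Zara: 07:45–08:30, 09:00–09:30, 13:15–15:30.
Hiro ∩ Zara ∩ Keiko: 13:15–14:30.
Windows ≥ 15 min: 13:15–14:30.
Earliest such window starts at 13:15.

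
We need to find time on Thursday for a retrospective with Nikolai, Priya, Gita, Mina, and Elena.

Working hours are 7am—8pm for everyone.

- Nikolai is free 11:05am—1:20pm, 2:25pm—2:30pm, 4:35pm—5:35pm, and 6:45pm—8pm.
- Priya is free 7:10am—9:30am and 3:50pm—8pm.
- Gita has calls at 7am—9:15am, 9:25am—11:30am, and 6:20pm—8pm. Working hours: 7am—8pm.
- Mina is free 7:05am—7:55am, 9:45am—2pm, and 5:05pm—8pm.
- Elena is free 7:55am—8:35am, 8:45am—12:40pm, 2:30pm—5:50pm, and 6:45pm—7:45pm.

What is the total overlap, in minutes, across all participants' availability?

Gita free within 07:00–20:00: 09:15–09:25, 11:30–18:20.
Nikolai ∩ Priya: 16:35–17:35, 18:45–20:00.
Nikolai ∩ Priya ∩ Gita: 16:35–17:35.
Nikolai ∩ Priya ∩ Gita ∩ Mina: 17:05–17:35.
Nikolai ∩ Priya ∩ Gita ∩ Mina ∩ Elena: 17:05–17:35.
Total common minutes: 30.

30 minutes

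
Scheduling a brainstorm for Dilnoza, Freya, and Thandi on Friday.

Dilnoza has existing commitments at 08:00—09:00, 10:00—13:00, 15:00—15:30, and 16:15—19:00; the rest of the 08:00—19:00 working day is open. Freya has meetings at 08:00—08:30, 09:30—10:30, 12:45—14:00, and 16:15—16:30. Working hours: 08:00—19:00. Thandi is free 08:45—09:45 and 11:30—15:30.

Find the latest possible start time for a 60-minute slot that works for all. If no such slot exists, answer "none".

Dilnoza free within 08:00–19:00: 09:00–10:00, 13:00–15:00, 15:30–16:15.
Freya free within 08:00–19:00: 08:30–09:30, 10:30–12:45, 14:00–16:15, 16:30–19:00.
Dilnoza ∩ Freya: 09:00–09:30, 14:00–15:00, 15:30–16:15.
Dilnoza ∩ Freya ∩ Thandi: 09:00–09:30, 14:00–15:00.
Windows ≥ 60 min: 14:00–15:00.
Latest start in the last window 14:00–15:00 is 15:00 − 60 min = 14:00.

14:00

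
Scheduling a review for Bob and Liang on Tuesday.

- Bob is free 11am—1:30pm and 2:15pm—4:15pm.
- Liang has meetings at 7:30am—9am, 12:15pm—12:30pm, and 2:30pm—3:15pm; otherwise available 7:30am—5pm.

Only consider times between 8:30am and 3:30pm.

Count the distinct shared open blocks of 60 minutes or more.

Liang free within 07:30–17:00: 09:00–12:15, 12:30–14:30, 15:15–17:00.
Bob ∩ Liang: 11:00–12:15, 12:30–13:30, 14:15–14:30, 15:15–16:15.
Restricted to 08:30–15:30: 11:00–12:15, 12:30–13:30, 14:15–14:30, 15:15–15:30.
Windows ≥ 60 min: 11:00–12:15, 12:30–13:30.
That's 2 windows.

2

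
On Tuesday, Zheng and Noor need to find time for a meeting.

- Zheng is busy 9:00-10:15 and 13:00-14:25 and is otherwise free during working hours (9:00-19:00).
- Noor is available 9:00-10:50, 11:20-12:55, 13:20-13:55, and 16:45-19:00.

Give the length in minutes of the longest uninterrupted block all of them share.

Zheng free within 09:00–19:00: 10:15–13:00, 14:25–19:00.
Zheng ∩ Noor: 10:15–10:50, 11:20–12:55, 16:45–19:00.
Common window lengths: 35, 95, 135 min; longest is 135.

135 minutes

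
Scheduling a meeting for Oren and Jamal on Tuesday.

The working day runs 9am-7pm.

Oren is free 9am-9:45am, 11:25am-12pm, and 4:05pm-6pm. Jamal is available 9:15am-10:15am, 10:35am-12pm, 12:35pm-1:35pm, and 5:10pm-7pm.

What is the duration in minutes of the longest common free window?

Oren ∩ Jamal: 09:15–09:45, 11:25–12:00, 17:10–18:00.
Common window lengths: 30, 35, 50 min; longest is 50.

50 minutes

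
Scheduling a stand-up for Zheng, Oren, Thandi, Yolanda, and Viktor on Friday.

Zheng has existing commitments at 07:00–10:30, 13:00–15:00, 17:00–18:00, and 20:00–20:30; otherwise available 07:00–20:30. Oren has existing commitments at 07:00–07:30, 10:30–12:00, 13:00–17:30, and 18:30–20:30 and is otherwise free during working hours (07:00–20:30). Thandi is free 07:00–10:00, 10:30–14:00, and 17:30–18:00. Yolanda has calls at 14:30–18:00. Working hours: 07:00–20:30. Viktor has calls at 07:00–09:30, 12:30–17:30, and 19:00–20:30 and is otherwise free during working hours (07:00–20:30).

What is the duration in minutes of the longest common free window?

30 minutes

Zheng free within 07:00–20:30: 10:30–13:00, 15:00–17:00, 18:00–20:00.
Oren free within 07:00–20:30: 07:30–10:30, 12:00–13:00, 17:30–18:30.
Yolanda free within 07:00–20:30: 07:00–14:30, 18:00–20:30.
Viktor free within 07:00–20:30: 09:30–12:30, 17:30–19:00.
Zheng ∩ Oren: 12:00–13:00, 18:00–18:30.
Zheng ∩ Oren ∩ Thandi: 12:00–13:00.
Zheng ∩ Oren ∩ Thandi ∩ Yolanda: 12:00–13:00.
Zheng ∩ Oren ∩ Thandi ∩ Yolanda ∩ Viktor: 12:00–12:30.
Single common window of 30 minutes.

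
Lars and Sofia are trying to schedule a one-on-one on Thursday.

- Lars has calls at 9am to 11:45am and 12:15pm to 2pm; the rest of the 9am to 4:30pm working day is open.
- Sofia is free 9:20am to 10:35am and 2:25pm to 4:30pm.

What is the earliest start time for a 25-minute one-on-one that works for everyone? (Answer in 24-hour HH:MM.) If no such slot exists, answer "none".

14:25

Lars free within 09:00–16:30: 11:45–12:15, 14:00–16:30.
Lars ∩ Sofia: 14:25–16:30.
Windows ≥ 25 min: 14:25–16:30.
Earliest such window starts at 14:25.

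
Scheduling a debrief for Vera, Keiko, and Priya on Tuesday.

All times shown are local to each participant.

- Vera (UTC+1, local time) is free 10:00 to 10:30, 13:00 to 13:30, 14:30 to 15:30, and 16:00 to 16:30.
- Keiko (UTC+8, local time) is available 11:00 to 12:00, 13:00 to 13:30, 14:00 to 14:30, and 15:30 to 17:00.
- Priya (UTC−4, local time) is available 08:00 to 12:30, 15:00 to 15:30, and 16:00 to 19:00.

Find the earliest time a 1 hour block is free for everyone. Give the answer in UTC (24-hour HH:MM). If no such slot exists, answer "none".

none

Vera → UTC: 09:00–09:30, 12:00–12:30, 13:30–14:30, 15:00–15:30.
Keiko → UTC: 03:00–04:00, 05:00–05:30, 06:00–06:30, 07:30–09:00.
Priya → UTC: 12:00–16:30, 19:00–19:30, 20:00–23:00.
Vera ∩ Keiko: (none).
Vera ∩ Keiko ∩ Priya: (none).
Windows ≥ 60 min: (none).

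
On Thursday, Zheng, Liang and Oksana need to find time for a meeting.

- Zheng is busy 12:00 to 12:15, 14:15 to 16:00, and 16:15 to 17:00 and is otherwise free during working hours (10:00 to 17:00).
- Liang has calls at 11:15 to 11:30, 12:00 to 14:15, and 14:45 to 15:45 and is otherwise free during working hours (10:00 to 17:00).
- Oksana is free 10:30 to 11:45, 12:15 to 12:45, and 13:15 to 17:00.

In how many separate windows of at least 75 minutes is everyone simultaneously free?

Zheng free within 10:00–17:00: 10:00–12:00, 12:15–14:15, 16:00–16:15.
Liang free within 10:00–17:00: 10:00–11:15, 11:30–12:00, 14:15–14:45, 15:45–17:00.
Zheng ∩ Liang: 10:00–11:15, 11:30–12:00, 16:00–16:15.
Zheng ∩ Liang ∩ Oksana: 10:30–11:15, 11:30–11:45, 16:00–16:15.
Windows ≥ 75 min: (none).
That's 0 windows.

0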